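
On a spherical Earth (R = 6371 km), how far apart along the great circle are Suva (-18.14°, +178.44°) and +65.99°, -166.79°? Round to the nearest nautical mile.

Δλ = -166.79 − 178.44 = -345.23°; wrapped into (−180°, 180°]: 14.77°.
Δφ = 65.99 − -18.14 = 84.13°.
a = sin²(Δφ/2) + cos φ₁ · cos φ₂ · sin²(Δλ/2) = 0.455253.
c = 2·atan2(√a, √(1−a)) = 1.48118 rad → d = 6371·c ≈ 9436.61 km ≈ 5095.36 nmi.

5095 nmi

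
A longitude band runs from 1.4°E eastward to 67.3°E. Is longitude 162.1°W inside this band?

Band width going east from +1.4° to +67.3°: ((67.3 − 1.4) mod 360) = 65.9°.
Offset of -162.1° east of the west edge: ((-162.1 − 1.4) mod 360) = 196.5°.
196.5° > 65.9° ⇒ outside.

No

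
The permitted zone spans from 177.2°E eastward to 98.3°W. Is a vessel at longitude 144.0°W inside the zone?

Band width going east from +177.2° to -98.3°: ((-98.3 − 177.2) mod 360) = 84.5°.
Offset of -144.0° east of the west edge: ((-144.0 − 177.2) mod 360) = 38.8°.
38.8° ≤ 84.5° ⇒ inside.

Yes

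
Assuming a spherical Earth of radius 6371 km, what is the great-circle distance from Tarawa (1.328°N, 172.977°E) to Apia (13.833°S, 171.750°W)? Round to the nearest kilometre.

2382 km

Δλ = -171.750 − 172.977 = -344.727°; wrapped into (−180°, 180°]: 15.273°.
Δφ = -13.833 − 1.328 = -15.161°.
a = sin²(Δφ/2) + cos φ₁ · cos φ₂ · sin²(Δλ/2) = 0.034545.
c = 2·atan2(√a, √(1−a)) = 0.37390 rad → d = 6371·c ≈ 2382.12 km.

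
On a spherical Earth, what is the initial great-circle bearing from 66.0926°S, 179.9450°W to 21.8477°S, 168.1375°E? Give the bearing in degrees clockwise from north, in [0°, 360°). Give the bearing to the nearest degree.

344°

Δλ = 168.1375 − -179.9450 = 348.0825°; wrapped into (−180°, 180°]: -11.9175°.
θ = atan2( sin Δλ · cos φ₂ , cos φ₁ · sin φ₂ − sin φ₁ · cos φ₂ · cos Δλ )
  = atan2(-0.19167, 0.67944) = -15.754° → normalised to [0°, 360°): 344.246°.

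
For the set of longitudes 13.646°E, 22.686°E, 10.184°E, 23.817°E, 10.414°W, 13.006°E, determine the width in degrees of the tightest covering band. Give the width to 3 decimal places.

Sort the longitudes: -10.414°, +10.184°, +13.006°, +13.646°, +22.686°, +23.817°.
Eastward gaps between consecutive values (wrapping around): 20.598°, 2.822°, 0.640°, 9.040°, 1.131°, 325.769°.
Largest gap = 325.769° ⇒ minimal covering band is its complement: 360° − 325.769° = 34.231°.
Band runs from -10.414° eastward to +23.817°.

34.231°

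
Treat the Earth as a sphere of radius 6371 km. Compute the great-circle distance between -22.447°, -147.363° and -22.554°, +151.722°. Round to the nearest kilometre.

6210 km

Δλ = 151.722 − -147.363 = 299.085°; wrapped into (−180°, 180°]: -60.915°.
Δφ = -22.554 − -22.447 = -0.107°.
a = sin²(Δφ/2) + cos φ₁ · cos φ₂ · sin²(Δλ/2) = 0.219317.
c = 2·atan2(√a, √(1−a)) = 0.97476 rad → d = 6371·c ≈ 6210.20 km.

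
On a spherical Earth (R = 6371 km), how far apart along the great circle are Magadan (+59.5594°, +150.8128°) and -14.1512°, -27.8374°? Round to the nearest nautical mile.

Δλ = -27.8374 − 150.8128 = -178.6502°.
Δφ = -14.1512 − 59.5594 = -73.7106°.
a = sin²(Δφ/2) + cos φ₁ · cos φ₂ · sin²(Δλ/2) = 0.850957.
c = 2·atan2(√a, √(1−a)) = 2.34888 rad → d = 6371·c ≈ 14964.71 km ≈ 8080.29 nmi.

8080 nmi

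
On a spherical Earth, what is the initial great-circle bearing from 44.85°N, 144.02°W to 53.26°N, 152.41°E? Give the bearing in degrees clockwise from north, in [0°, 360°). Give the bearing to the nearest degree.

Δλ = 152.41 − -144.02 = 296.43°; wrapped into (−180°, 180°]: -63.57°.
θ = atan2( sin Δλ · cos φ₂ , cos φ₁ · sin φ₂ − sin φ₁ · cos φ₂ · cos Δλ )
  = atan2(-0.53566, 0.38035) = -54.623° → normalised to [0°, 360°): 305.377°.

305°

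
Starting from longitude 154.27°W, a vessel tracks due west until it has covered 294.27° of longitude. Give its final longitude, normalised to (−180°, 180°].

88.54°W

Start at -154.27°; shift −294.27° → -448.54°.
-448.54° lies outside (−180°, 180°]; add 360° → -88.54°.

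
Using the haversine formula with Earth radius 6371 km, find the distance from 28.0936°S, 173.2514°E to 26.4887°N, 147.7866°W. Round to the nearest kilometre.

Δλ = -147.7866 − 173.2514 = -321.0380°; wrapped into (−180°, 180°]: 38.9620°.
Δφ = 26.4887 − -28.0936 = 54.5823°.
a = sin²(Δφ/2) + cos φ₁ · cos φ₂ · sin²(Δλ/2) = 0.298048.
c = 2·atan2(√a, √(1−a)) = 1.15502 rad → d = 6371·c ≈ 7358.61 km.

7359 km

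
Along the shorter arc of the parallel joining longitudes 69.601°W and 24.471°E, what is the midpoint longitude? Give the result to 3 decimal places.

22.565°W

Signed shortest Δλ from -69.601° to +24.471° is +94.072°.
Midpoint longitude = -69.601° + (+94.072°)/2 = -69.601° + 47.036° = -22.565°.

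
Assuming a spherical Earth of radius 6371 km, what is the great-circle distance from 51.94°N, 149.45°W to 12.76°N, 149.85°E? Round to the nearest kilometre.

Δλ = 149.85 − -149.45 = 299.30°; wrapped into (−180°, 180°]: -60.70°.
Δφ = 12.76 − 51.94 = -39.18°.
a = sin²(Δφ/2) + cos φ₁ · cos φ₂ · sin²(Δλ/2) = 0.265925.
c = 2·atan2(√a, √(1−a)) = 1.08360 rad → d = 6371·c ≈ 6903.61 km.

6904 km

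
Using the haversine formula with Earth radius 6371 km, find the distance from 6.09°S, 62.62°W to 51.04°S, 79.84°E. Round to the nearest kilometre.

Δλ = 79.84 − -62.62 = 142.46°.
Δφ = -51.04 − -6.09 = -44.95°.
a = sin²(Δφ/2) + cos φ₁ · cos φ₂ · sin²(Δλ/2) = 0.706634.
c = 2·atan2(√a, √(1−a)) = 1.99684 rad → d = 6371·c ≈ 12721.84 km.

12722 km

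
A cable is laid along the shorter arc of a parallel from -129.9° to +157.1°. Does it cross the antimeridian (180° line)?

Yes

Naïve |157.1 − -129.9| = 287.0° > 180°, so the shorter arc goes the other way round — across 180°.
Signed shortest Δλ = ((157.1 − -129.9 + 180) mod 360) − 180 = -73.0°.
Going west by 73.0° from -129.9° passes through 180° before reaching +157.1°.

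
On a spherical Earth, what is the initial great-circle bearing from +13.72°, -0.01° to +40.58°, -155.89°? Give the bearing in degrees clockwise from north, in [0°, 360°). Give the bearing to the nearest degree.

Δλ = -155.89 − -0.01 = -155.88°.
θ = atan2( sin Δλ · cos φ₂ , cos φ₁ · sin φ₂ − sin φ₁ · cos φ₂ · cos Δλ )
  = atan2(-0.31037, 0.79636) = -21.293° → normalised to [0°, 360°): 338.707°.

339°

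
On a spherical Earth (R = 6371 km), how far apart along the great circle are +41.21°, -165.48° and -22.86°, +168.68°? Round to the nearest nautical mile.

4107 nmi

Δλ = 168.68 − -165.48 = 334.16°; wrapped into (−180°, 180°]: -25.84°.
Δφ = -22.86 − 41.21 = -64.07°.
a = sin²(Δφ/2) + cos φ₁ · cos φ₂ · sin²(Δλ/2) = 0.316019.
c = 2·atan2(√a, √(1−a)) = 1.19398 rad → d = 6371·c ≈ 7606.85 km ≈ 4107.37 nmi.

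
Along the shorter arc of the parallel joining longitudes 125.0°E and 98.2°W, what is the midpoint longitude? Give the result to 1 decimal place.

166.6°W

Signed shortest Δλ from +125.0° to -98.2° is +136.8°.
Midpoint longitude = +125.0° + (+136.8°)/2 = +125.0° + 68.4° = +193.4°.
Normalise into (−180°, 180°]: -166.6°.
(The naïve average (+125.0 + -98.2)/2 = 13.4° is on the wrong side of the globe.)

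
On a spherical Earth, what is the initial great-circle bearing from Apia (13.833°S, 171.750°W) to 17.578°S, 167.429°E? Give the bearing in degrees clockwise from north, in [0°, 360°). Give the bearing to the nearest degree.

257°

Δλ = 167.429 − -171.750 = 339.179°; wrapped into (−180°, 180°]: -20.821°.
θ = atan2( sin Δλ · cos φ₂ , cos φ₁ · sin φ₂ − sin φ₁ · cos φ₂ · cos Δλ )
  = atan2(-0.33885, -0.08020) = -103.316° → normalised to [0°, 360°): 256.684°.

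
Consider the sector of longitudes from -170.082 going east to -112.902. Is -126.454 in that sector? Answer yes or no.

Band width going east from -170.082° to -112.902°: ((-112.902 − -170.082) mod 360) = 57.180°.
Offset of -126.454° east of the west edge: ((-126.454 − -170.082) mod 360) = 43.628°.
43.628° ≤ 57.180° ⇒ inside.

Yes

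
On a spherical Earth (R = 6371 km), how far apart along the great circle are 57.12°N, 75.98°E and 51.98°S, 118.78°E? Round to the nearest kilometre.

Δλ = 118.78 − 75.98 = 42.80°.
Δφ = -51.98 − 57.12 = -109.10°.
a = sin²(Δφ/2) + cos φ₁ · cos φ₂ · sin²(Δλ/2) = 0.708127.
c = 2·atan2(√a, √(1−a)) = 2.00012 rad → d = 6371·c ≈ 12742.75 km.

12743 km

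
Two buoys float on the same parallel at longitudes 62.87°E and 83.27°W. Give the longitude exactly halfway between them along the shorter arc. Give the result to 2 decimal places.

Signed shortest Δλ from +62.87° to -83.27° is -146.14°.
Midpoint longitude = +62.87° + (-146.14°)/2 = +62.87° − 73.07° = -10.20°.

10.20°W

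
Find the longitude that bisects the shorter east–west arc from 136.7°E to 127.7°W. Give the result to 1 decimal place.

Signed shortest Δλ from +136.7° to -127.7° is +95.6°.
Midpoint longitude = +136.7° + (+95.6°)/2 = +136.7° + 47.8° = +184.5°.
Normalise into (−180°, 180°]: -175.5°.
(The naïve average (+136.7 + -127.7)/2 = 4.5° is on the wrong side of the globe.)

175.5°W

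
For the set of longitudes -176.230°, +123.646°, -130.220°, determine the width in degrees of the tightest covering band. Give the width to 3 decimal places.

Sort the longitudes: -176.230°, -130.220°, +123.646°.
Eastward gaps between consecutive values (wrapping around): 46.010°, 253.866°, 60.124°.
Largest gap = 253.866° ⇒ minimal covering band is its complement: 360° − 253.866° = 106.134°.
Band runs from +123.646° eastward to -130.220°, crossing the antimeridian.

106.134°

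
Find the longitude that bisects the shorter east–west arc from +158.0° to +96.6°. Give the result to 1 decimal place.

Signed shortest Δλ from +158.0° to +96.6° is -61.4°.
Midpoint longitude = +158.0° + (-61.4°)/2 = +158.0° − 30.7° = +127.3°.

+127.3°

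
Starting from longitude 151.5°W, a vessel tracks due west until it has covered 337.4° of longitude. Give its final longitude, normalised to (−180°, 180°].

128.9°W

Start at -151.5°; shift −337.4° → -488.9°.
-488.9° lies outside (−180°, 180°]; add 360° → -128.9°.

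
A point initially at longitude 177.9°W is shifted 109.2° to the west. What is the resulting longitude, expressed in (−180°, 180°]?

72.9°E

Start at -177.9°; shift −109.2° → -287.1°.
-287.1° lies outside (−180°, 180°]; add 360° → +72.9°.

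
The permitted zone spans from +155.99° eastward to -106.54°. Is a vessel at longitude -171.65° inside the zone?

Yes

Band width going east from +155.99° to -106.54°: ((-106.54 − 155.99) mod 360) = 97.47°.
Offset of -171.65° east of the west edge: ((-171.65 − 155.99) mod 360) = 32.36°.
32.36° ≤ 97.47° ⇒ inside.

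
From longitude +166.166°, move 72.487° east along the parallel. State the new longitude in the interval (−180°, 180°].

Start at +166.166°; shift +72.487° → +238.653°.
+238.653° lies outside (−180°, 180°]; subtract 360° → -121.347°.

-121.347°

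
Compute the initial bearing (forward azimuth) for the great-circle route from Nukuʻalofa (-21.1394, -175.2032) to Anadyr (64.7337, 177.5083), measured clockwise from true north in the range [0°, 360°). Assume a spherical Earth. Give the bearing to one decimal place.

356.9°

Δλ = 177.5083 − -175.2032 = 352.7115°; wrapped into (−180°, 180°]: -7.2885°.
θ = atan2( sin Δλ · cos φ₂ , cos φ₁ · sin φ₂ − sin φ₁ · cos φ₂ · cos Δλ )
  = atan2(-0.05415, 0.99616) = -3.111° → normalised to [0°, 360°): 356.889°.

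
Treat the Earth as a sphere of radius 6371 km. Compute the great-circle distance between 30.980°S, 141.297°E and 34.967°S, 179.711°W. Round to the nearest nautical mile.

1966 nmi

Δλ = -179.711 − 141.297 = -321.008°; wrapped into (−180°, 180°]: 38.992°.
Δφ = -34.967 − -30.980 = -3.987°.
a = sin²(Δφ/2) + cos φ₁ · cos φ₂ · sin²(Δλ/2) = 0.079466.
c = 2·atan2(√a, √(1−a)) = 0.57154 rad → d = 6371·c ≈ 3641.28 km ≈ 1966.14 nmi.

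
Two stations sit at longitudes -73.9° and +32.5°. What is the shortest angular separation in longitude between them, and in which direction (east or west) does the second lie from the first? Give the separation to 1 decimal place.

106.4° east

Raw difference: 32.5 − -73.9 = 106.4°.
Normalise into (−180°, 180°]: 106.4° stays 106.4°.
Positive ⇒ the second point lies to the east; separation 106.4°.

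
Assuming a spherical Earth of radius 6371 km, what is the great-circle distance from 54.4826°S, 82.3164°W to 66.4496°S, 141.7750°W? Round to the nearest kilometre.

3360 km

Δλ = -141.7750 − -82.3164 = -59.4586°.
Δφ = -66.4496 − -54.4826 = -11.9670°.
a = sin²(Δφ/2) + cos φ₁ · cos φ₂ · sin²(Δλ/2) = 0.067950.
c = 2·atan2(√a, √(1−a)) = 0.52744 rad → d = 6371·c ≈ 3360.29 km.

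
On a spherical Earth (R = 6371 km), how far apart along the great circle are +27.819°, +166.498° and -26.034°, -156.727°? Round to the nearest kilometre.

7164 km

Δλ = -156.727 − 166.498 = -323.225°; wrapped into (−180°, 180°]: 36.775°.
Δφ = -26.034 − 27.819 = -53.853°.
a = sin²(Δφ/2) + cos φ₁ · cos φ₂ · sin²(Δλ/2) = 0.284145.
c = 2·atan2(√a, √(1−a)) = 1.12441 rad → d = 6371·c ≈ 7163.60 km.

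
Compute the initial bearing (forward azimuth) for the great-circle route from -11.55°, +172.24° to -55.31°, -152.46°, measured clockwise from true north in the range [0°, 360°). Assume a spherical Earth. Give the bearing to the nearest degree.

Δλ = -152.46 − 172.24 = -324.70°; wrapped into (−180°, 180°]: 35.30°.
θ = atan2( sin Δλ · cos φ₂ , cos φ₁ · sin φ₂ − sin φ₁ · cos φ₂ · cos Δλ )
  = atan2(0.32888, -0.71259) = 155.225° → normalised to [0°, 360°): 155.225°.

155°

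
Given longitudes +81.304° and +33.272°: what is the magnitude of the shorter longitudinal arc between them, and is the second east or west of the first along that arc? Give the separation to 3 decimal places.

48.032° west

Raw difference: 33.272 − 81.304 = -48.032°.
Normalise into (−180°, 180°]: -48.032° stays -48.032°.
Negative ⇒ the second point lies to the west; separation 48.032°.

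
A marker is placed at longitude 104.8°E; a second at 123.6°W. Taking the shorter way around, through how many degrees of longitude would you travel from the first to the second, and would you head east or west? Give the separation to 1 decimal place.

Raw difference: -123.6 − 104.8 = -228.4°.
Normalise into (−180°, 180°]: -228.4° + 360° = 131.6°.
Positive ⇒ the second point lies to the east; separation 131.6°.

131.6° east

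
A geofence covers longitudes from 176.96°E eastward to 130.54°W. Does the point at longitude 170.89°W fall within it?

Band width going east from +176.96° to -130.54°: ((-130.54 − 176.96) mod 360) = 52.50°.
Offset of -170.89° east of the west edge: ((-170.89 − 176.96) mod 360) = 12.15°.
12.15° ≤ 52.50° ⇒ inside.

Yes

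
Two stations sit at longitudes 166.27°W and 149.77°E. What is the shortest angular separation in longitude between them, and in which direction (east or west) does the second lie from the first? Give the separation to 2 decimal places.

43.96° west

Raw difference: 149.77 − -166.27 = 316.04°.
Normalise into (−180°, 180°]: 316.04° − 360° = -43.96°.
Negative ⇒ the second point lies to the west; separation 43.96°.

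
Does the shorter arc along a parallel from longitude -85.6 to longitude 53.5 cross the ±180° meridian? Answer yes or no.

No

Signed shortest Δλ = ((53.5 − -85.6 + 180) mod 360) − 180 = 139.1°.
Going east by 139.1° from -85.6° reaches +53.5° without touching 180°.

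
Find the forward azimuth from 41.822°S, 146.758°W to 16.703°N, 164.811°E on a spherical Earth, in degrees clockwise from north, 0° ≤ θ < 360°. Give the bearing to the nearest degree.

312°

Δλ = 164.811 − -146.758 = 311.569°; wrapped into (−180°, 180°]: -48.431°.
θ = atan2( sin Δλ · cos φ₂ , cos φ₁ · sin φ₂ − sin φ₁ · cos φ₂ · cos Δλ )
  = atan2(-0.71659, 0.63796) = -48.322° → normalised to [0°, 360°): 311.678°.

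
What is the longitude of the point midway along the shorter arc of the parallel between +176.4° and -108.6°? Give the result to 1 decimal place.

-146.1°

Signed shortest Δλ from +176.4° to -108.6° is +75.0°.
Midpoint longitude = +176.4° + (+75.0°)/2 = +176.4° + 37.5° = +213.9°.
Normalise into (−180°, 180°]: -146.1°.
(The naïve average (+176.4 + -108.6)/2 = 33.9° is on the wrong side of the globe.)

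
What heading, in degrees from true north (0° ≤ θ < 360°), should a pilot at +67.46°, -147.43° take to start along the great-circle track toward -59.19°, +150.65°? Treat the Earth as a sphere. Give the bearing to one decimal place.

219.3°

Δλ = 150.65 − -147.43 = 298.08°; wrapped into (−180°, 180°]: -61.92°.
θ = atan2( sin Δλ · cos φ₂ , cos φ₁ · sin φ₂ − sin φ₁ · cos φ₂ · cos Δλ )
  = atan2(-0.45190, -0.55190) = -140.689° → normalised to [0°, 360°): 219.311°.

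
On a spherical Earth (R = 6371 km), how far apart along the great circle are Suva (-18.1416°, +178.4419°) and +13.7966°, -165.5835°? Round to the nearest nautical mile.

Δλ = -165.5835 − 178.4419 = -344.0254°; wrapped into (−180°, 180°]: 15.9746°.
Δφ = 13.7966 − -18.1416 = 31.9382°.
a = sin²(Δφ/2) + cos φ₁ · cos φ₂ · sin²(Δλ/2) = 0.093509.
c = 2·atan2(√a, √(1−a)) = 0.62154 rad → d = 6371·c ≈ 3959.85 km ≈ 2138.15 nmi.

2138 nmi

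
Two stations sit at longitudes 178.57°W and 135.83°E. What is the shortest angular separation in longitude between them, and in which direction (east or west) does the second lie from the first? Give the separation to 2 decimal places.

Raw difference: 135.83 − -178.57 = 314.4°.
Normalise into (−180°, 180°]: 314.4° − 360° = -45.6°.
Negative ⇒ the second point lies to the west; separation 45.60°.

45.60° west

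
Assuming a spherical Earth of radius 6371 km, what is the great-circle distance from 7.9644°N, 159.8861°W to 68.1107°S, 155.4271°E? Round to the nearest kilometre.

9152 km

Δλ = 155.4271 − -159.8861 = 315.3132°; wrapped into (−180°, 180°]: -44.6868°.
Δφ = -68.1107 − 7.9644 = -76.0751°.
a = sin²(Δφ/2) + cos φ₁ · cos φ₂ · sin²(Δλ/2) = 0.433034.
c = 2·atan2(√a, √(1−a)) = 1.43646 rad → d = 6371·c ≈ 9151.69 km.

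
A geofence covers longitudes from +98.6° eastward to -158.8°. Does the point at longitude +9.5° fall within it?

No

Band width going east from +98.6° to -158.8°: ((-158.8 − 98.6) mod 360) = 102.6°.
Offset of +9.5° east of the west edge: ((9.5 − 98.6) mod 360) = 270.9°.
270.9° > 102.6° ⇒ outside.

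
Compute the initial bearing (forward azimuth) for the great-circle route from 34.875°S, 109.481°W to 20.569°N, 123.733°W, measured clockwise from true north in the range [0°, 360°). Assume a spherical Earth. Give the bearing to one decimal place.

344.1°

Δλ = -123.733 − -109.481 = -14.252°.
θ = atan2( sin Δλ · cos φ₂ , cos φ₁ · sin φ₂ − sin φ₁ · cos φ₂ · cos Δλ )
  = atan2(-0.23049, 0.80710) = -15.938° → normalised to [0°, 360°): 344.062°.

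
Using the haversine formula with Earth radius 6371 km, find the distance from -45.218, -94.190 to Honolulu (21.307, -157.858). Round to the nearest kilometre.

Δλ = -157.858 − -94.190 = -63.668°.
Δφ = 21.307 − -45.218 = 66.525°.
a = sin²(Δφ/2) + cos φ₁ · cos φ₂ · sin²(Δλ/2) = 0.483407.
c = 2·atan2(√a, √(1−a)) = 1.53760 rad → d = 6371·c ≈ 9796.08 km.

9796 km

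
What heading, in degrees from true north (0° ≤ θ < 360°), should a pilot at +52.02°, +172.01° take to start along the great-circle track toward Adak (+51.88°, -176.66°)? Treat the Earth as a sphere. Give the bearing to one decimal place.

Δλ = -176.66 − 172.01 = -348.67°; wrapped into (−180°, 180°]: 11.33°.
θ = atan2( sin Δλ · cos φ₂ , cos φ₁ · sin φ₂ − sin φ₁ · cos φ₂ · cos Δλ )
  = atan2(0.12128, 0.00704) = 86.678° → normalised to [0°, 360°): 86.678°.

86.7°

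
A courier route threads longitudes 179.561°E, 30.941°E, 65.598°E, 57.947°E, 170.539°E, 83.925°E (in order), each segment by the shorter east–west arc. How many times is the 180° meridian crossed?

Leg 1: +179.561° → +30.941°, shortest Δλ = -148.62° (west) — does not cross 180°.
Leg 2: +30.941° → +65.598°, shortest Δλ = 34.657° (east) — does not cross 180°.
Leg 3: +65.598° → +57.947°, shortest Δλ = -7.651° (west) — does not cross 180°.
Leg 4: +57.947° → +170.539°, shortest Δλ = 112.592° (east) — does not cross 180°.
Leg 5: +170.539° → +83.925°, shortest Δλ = -86.614° (west) — does not cross 180°.
Total crossings: 0.

0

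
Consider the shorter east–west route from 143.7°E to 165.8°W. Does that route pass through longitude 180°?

Yes

Naïve |-165.8 − 143.7| = 309.5° > 180°, so the shorter arc goes the other way round — across 180°.
Signed shortest Δλ = ((-165.8 − 143.7 + 180) mod 360) − 180 = 50.5°.
Going east by 50.5° from +143.7° passes through 180° before reaching -165.8°.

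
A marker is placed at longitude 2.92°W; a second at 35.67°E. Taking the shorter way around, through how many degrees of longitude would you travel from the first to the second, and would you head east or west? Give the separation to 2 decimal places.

38.59° east

Raw difference: 35.67 − -2.92 = 38.59°.
Normalise into (−180°, 180°]: 38.59° stays 38.59°.
Positive ⇒ the second point lies to the east; separation 38.59°.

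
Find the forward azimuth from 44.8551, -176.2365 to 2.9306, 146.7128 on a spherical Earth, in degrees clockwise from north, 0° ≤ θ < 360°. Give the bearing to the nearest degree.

229°

Δλ = 146.7128 − -176.2365 = 322.9493°; wrapped into (−180°, 180°]: -37.0507°.
θ = atan2( sin Δλ · cos φ₂ , cos φ₁ · sin φ₂ − sin φ₁ · cos φ₂ · cos Δλ )
  = atan2(-0.60173, -0.52594) = -131.155° → normalised to [0°, 360°): 228.845°.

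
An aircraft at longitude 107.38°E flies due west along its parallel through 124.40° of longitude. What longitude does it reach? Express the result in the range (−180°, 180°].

17.02°W

Start at +107.38°; shift −124.40° → -17.02°.
-17.02° already lies in (−180°, 180°].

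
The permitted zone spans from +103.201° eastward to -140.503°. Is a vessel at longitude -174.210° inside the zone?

Band width going east from +103.201° to -140.503°: ((-140.503 − 103.201) mod 360) = 116.296°.
Offset of -174.210° east of the west edge: ((-174.210 − 103.201) mod 360) = 82.589°.
82.589° ≤ 116.296° ⇒ inside.

Yes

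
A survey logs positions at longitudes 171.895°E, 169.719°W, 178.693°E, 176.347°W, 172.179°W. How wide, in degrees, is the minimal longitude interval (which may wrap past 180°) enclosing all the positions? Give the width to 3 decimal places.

18.386°

Sort the longitudes: -176.347°, -172.179°, -169.719°, +171.895°, +178.693°.
Eastward gaps between consecutive values (wrapping around): 4.168°, 2.460°, 341.614°, 6.798°, 4.960°.
Largest gap = 341.614° ⇒ minimal covering band is its complement: 360° − 341.614° = 18.386°.
Band runs from +171.895° eastward to -169.719°, crossing the antimeridian.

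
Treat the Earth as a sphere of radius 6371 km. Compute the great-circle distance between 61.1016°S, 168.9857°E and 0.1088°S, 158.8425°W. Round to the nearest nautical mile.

3948 nmi

Δλ = -158.8425 − 168.9857 = -327.8282°; wrapped into (−180°, 180°]: 32.1718°.
Δφ = -0.1088 − -61.1016 = 60.9928°.
a = sin²(Δφ/2) + cos φ₁ · cos φ₂ · sin²(Δλ/2) = 0.294641.
c = 2·atan2(√a, √(1−a)) = 1.14755 rad → d = 6371·c ≈ 7311.07 km ≈ 3947.66 nmi.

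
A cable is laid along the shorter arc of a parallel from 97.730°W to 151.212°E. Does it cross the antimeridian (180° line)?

Yes

Naïve |151.212 − -97.730| = 248.942° > 180°, so the shorter arc goes the other way round — across 180°.
Signed shortest Δλ = ((151.212 − -97.730 + 180) mod 360) − 180 = -111.058°.
Going west by 111.058° from -97.730° passes through 180° before reaching +151.212°.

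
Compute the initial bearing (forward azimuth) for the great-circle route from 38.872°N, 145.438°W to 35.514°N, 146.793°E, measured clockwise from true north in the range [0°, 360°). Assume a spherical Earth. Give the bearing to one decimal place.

Δλ = 146.793 − -145.438 = 292.231°; wrapped into (−180°, 180°]: -67.769°.
θ = atan2( sin Δλ · cos φ₂ , cos φ₁ · sin φ₂ − sin φ₁ · cos φ₂ · cos Δλ )
  = atan2(-0.75347, 0.25899) = -71.031° → normalised to [0°, 360°): 288.969°.

289.0°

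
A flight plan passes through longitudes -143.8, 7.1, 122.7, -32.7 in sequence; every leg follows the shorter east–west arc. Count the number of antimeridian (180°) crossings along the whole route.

Leg 1: -143.8° → +7.1°, shortest Δλ = 150.9° (east) — does not cross 180°.
Leg 2: +7.1° → +122.7°, shortest Δλ = 115.6° (east) — does not cross 180°.
Leg 3: +122.7° → -32.7°, shortest Δλ = -155.4° (west) — does not cross 180°.
Total crossings: 0.

0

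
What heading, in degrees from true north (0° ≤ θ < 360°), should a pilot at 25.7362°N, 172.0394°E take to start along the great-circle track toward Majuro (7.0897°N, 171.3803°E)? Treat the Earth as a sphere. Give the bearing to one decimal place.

Δλ = 171.3803 − 172.0394 = -0.6591°.
θ = atan2( sin Δλ · cos φ₂ , cos φ₁ · sin φ₂ − sin φ₁ · cos φ₂ · cos Δλ )
  = atan2(-0.01142, -0.31970) = -177.955° → normalised to [0°, 360°): 182.045°.

182.0°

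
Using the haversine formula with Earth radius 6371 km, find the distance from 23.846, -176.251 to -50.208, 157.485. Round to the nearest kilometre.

8632 km

Δλ = 157.485 − -176.251 = 333.736°; wrapped into (−180°, 180°]: -26.264°.
Δφ = -50.208 − 23.846 = -74.054°.
a = sin²(Δφ/2) + cos φ₁ · cos φ₂ · sin²(Δλ/2) = 0.392850.
c = 2·atan2(√a, √(1−a)) = 1.35482 rad → d = 6371·c ≈ 8631.56 km.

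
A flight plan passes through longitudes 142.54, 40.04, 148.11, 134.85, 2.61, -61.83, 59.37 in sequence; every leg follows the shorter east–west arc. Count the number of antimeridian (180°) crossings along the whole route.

0

Leg 1: +142.54° → +40.04°, shortest Δλ = -102.5° (west) — does not cross 180°.
Leg 2: +40.04° → +148.11°, shortest Δλ = 108.07° (east) — does not cross 180°.
Leg 3: +148.11° → +134.85°, shortest Δλ = -13.26° (west) — does not cross 180°.
Leg 4: +134.85° → +2.61°, shortest Δλ = -132.24° (west) — does not cross 180°.
Leg 5: +2.61° → -61.83°, shortest Δλ = -64.44° (west) — does not cross 180°.
Leg 6: -61.83° → +59.37°, shortest Δλ = 121.2° (east) — does not cross 180°.
Total crossings: 0.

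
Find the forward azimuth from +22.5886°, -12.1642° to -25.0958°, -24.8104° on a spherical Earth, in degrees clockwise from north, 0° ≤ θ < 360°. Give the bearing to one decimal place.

195.2°

Δλ = -24.8104 − -12.1642 = -12.6462°.
θ = atan2( sin Δλ · cos φ₂ , cos φ₁ · sin φ₂ − sin φ₁ · cos φ₂ · cos Δλ )
  = atan2(-0.19826, -0.73101) = -164.825° → normalised to [0°, 360°): 195.175°.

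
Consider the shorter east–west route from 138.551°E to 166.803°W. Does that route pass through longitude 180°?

Yes

Naïve |-166.803 − 138.551| = 305.354° > 180°, so the shorter arc goes the other way round — across 180°.
Signed shortest Δλ = ((-166.803 − 138.551 + 180) mod 360) − 180 = 54.646°.
Going east by 54.646° from +138.551° passes through 180° before reaching -166.803°.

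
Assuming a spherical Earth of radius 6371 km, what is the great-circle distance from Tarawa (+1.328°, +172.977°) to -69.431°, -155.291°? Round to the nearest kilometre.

8219 km

Δλ = -155.291 − 172.977 = -328.268°; wrapped into (−180°, 180°]: 31.732°.
Δφ = -69.431 − 1.328 = -70.759°.
a = sin²(Δφ/2) + cos φ₁ · cos φ₂ · sin²(Δλ/2) = 0.361481.
c = 2·atan2(√a, √(1−a)) = 1.29009 rad → d = 6371·c ≈ 8219.14 km.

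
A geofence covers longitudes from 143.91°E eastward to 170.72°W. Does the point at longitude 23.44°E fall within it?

No

Band width going east from +143.91° to -170.72°: ((-170.72 − 143.91) mod 360) = 45.37°.
Offset of +23.44° east of the west edge: ((23.44 − 143.91) mod 360) = 239.53°.
239.53° > 45.37° ⇒ outside.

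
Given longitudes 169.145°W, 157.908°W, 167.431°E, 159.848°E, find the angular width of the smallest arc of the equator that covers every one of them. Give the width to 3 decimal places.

Sort the longitudes: -169.145°, -157.908°, +159.848°, +167.431°.
Eastward gaps between consecutive values (wrapping around): 11.237°, 317.756°, 7.583°, 23.424°.
Largest gap = 317.756° ⇒ minimal covering band is its complement: 360° − 317.756° = 42.244°.
Band runs from +159.848° eastward to -157.908°, crossing the antimeridian.

42.244°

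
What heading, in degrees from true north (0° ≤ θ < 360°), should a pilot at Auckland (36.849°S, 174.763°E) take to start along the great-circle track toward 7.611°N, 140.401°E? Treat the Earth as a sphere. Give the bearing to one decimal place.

Δλ = 140.401 − 174.763 = -34.362°.
θ = atan2( sin Δλ · cos φ₂ , cos φ₁ · sin φ₂ − sin φ₁ · cos φ₂ · cos Δλ )
  = atan2(-0.55945, 0.59668) = -43.156° → normalised to [0°, 360°): 316.844°.

316.8°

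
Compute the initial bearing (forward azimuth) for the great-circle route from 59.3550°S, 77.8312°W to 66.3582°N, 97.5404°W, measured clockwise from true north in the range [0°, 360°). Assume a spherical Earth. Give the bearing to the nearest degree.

Δλ = -97.5404 − -77.8312 = -19.7092°.
θ = atan2( sin Δλ · cos φ₂ , cos φ₁ · sin φ₂ − sin φ₁ · cos φ₂ · cos Δλ )
  = atan2(-0.13524, 0.79174) = -9.694° → normalised to [0°, 360°): 350.306°.

350°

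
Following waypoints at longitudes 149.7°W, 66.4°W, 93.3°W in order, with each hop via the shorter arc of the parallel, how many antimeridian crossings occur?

0

Leg 1: -149.7° → -66.4°, shortest Δλ = 83.3° (east) — does not cross 180°.
Leg 2: -66.4° → -93.3°, shortest Δλ = -26.9° (west) — does not cross 180°.
Total crossings: 0.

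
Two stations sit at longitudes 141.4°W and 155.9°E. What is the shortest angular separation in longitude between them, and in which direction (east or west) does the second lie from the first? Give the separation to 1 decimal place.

62.7° west

Raw difference: 155.9 − -141.4 = 297.3°.
Normalise into (−180°, 180°]: 297.3° − 360° = -62.7°.
Negative ⇒ the second point lies to the west; separation 62.7°.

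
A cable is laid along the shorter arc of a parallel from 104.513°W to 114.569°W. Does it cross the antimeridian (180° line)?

Signed shortest Δλ = ((-114.569 − -104.513 + 180) mod 360) − 180 = -10.056°.
Going west by 10.056° from -104.513° reaches -114.569° without touching 180°.

No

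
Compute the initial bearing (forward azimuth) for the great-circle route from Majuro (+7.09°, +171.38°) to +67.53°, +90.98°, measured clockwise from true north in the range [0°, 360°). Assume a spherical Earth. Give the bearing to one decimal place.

Δλ = 90.98 − 171.38 = -80.40°.
θ = atan2( sin Δλ · cos φ₂ , cos φ₁ · sin φ₂ − sin φ₁ · cos φ₂ · cos Δλ )
  = atan2(-0.37685, 0.90915) = -22.514° → normalised to [0°, 360°): 337.486°.

337.5°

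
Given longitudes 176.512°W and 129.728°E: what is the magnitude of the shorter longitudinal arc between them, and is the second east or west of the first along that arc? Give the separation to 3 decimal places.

Raw difference: 129.728 − -176.512 = 306.24°.
Normalise into (−180°, 180°]: 306.24° − 360° = -53.76°.
Negative ⇒ the second point lies to the west; separation 53.760°.

53.760° west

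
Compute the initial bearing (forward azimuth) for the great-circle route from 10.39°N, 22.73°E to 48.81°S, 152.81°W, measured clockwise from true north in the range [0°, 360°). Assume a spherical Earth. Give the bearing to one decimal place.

Δλ = -152.81 − 22.73 = -175.54°.
θ = atan2( sin Δλ · cos φ₂ , cos φ₁ · sin φ₂ − sin φ₁ · cos φ₂ · cos Δλ )
  = atan2(-0.05121, -0.62178) = -175.292° → normalised to [0°, 360°): 184.708°.

184.7°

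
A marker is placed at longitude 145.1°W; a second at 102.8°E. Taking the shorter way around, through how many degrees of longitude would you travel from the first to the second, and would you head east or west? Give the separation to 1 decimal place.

Raw difference: 102.8 − -145.1 = 247.9°.
Normalise into (−180°, 180°]: 247.9° − 360° = -112.1°.
Negative ⇒ the second point lies to the west; separation 112.1°.

112.1° west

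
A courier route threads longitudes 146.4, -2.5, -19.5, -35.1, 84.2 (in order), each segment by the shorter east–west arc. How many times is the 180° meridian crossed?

0

Leg 1: +146.4° → -2.5°, shortest Δλ = -148.9° (west) — does not cross 180°.
Leg 2: -2.5° → -19.5°, shortest Δλ = -17.0° (west) — does not cross 180°.
Leg 3: -19.5° → -35.1°, shortest Δλ = -15.6° (west) — does not cross 180°.
Leg 4: -35.1° → +84.2°, shortest Δλ = 119.3° (east) — does not cross 180°.
Total crossings: 0.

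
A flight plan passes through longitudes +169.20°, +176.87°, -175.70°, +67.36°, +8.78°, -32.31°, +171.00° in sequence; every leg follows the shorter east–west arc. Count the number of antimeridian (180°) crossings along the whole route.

3

Leg 1: +169.20° → +176.87°, shortest Δλ = 7.67° (east) — does not cross 180°.
Leg 2: +176.87° → -175.70°, shortest Δλ = 7.43° (east) — crosses 180°.
Leg 3: -175.70° → +67.36°, shortest Δλ = -116.94° (west) — crosses 180°.
Leg 4: +67.36° → +8.78°, shortest Δλ = -58.58° (west) — does not cross 180°.
Leg 5: +8.78° → -32.31°, shortest Δλ = -41.09° (west) — does not cross 180°.
Leg 6: -32.31° → +171.00°, shortest Δλ = -156.69° (west) — crosses 180°.
Total crossings: 3.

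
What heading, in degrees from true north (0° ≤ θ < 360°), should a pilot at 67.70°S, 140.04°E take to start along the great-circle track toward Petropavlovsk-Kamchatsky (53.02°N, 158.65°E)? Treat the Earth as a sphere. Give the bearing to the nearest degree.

13°

Δλ = 158.65 − 140.04 = 18.61°.
θ = atan2( sin Δλ · cos φ₂ , cos φ₁ · sin φ₂ − sin φ₁ · cos φ₂ · cos Δλ )
  = atan2(0.19197, 0.83057) = 13.014° → normalised to [0°, 360°): 13.014°.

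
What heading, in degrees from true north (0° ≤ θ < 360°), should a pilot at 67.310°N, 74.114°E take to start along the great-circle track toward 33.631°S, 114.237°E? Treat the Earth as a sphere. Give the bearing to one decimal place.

Δλ = 114.237 − 74.114 = 40.123°.
θ = atan2( sin Δλ · cos φ₂ , cos φ₁ · sin φ₂ − sin φ₁ · cos φ₂ · cos Δλ )
  = atan2(0.53657, -0.80104) = 146.184° → normalised to [0°, 360°): 146.184°.

146.2°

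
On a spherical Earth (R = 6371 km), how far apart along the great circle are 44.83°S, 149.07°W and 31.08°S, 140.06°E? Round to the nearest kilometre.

6198 km

Δλ = 140.06 − -149.07 = 289.13°; wrapped into (−180°, 180°]: -70.87°.
Δφ = -31.08 − -44.83 = 13.75°.
a = sin²(Δφ/2) + cos φ₁ · cos φ₂ · sin²(Δλ/2) = 0.218501.
c = 2·atan2(√a, √(1−a)) = 0.97279 rad → d = 6371·c ≈ 6197.62 km.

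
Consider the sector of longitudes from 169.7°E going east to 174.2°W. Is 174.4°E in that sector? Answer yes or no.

Yes

Band width going east from +169.7° to -174.2°: ((-174.2 − 169.7) mod 360) = 16.1°.
Offset of +174.4° east of the west edge: ((174.4 − 169.7) mod 360) = 4.7°.
4.7° ≤ 16.1° ⇒ inside.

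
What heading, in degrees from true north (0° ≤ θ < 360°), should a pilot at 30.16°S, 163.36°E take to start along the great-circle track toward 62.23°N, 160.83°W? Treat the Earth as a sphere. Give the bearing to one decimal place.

15.9°

Δλ = -160.83 − 163.36 = -324.19°; wrapped into (−180°, 180°]: 35.81°.
θ = atan2( sin Δλ · cos φ₂ , cos φ₁ · sin φ₂ − sin φ₁ · cos φ₂ · cos Δλ )
  = atan2(0.27261, 0.95488) = 15.934° → normalised to [0°, 360°): 15.934°.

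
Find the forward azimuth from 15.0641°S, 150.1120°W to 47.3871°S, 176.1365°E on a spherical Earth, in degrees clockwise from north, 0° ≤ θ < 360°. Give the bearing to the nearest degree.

Δλ = 176.1365 − -150.1120 = 326.2485°; wrapped into (−180°, 180°]: -33.7515°.
θ = atan2( sin Δλ · cos φ₂ , cos φ₁ · sin φ₂ − sin φ₁ · cos φ₂ · cos Δλ )
  = atan2(-0.37616, -0.56435) = -146.315° → normalised to [0°, 360°): 213.685°.

214°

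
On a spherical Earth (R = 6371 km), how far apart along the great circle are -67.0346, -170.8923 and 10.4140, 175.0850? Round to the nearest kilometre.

8686 km

Δλ = 175.0850 − -170.8923 = 345.9773°; wrapped into (−180°, 180°]: -14.0227°.
Δφ = 10.4140 − -67.0346 = 77.4486°.
a = sin²(Δφ/2) + cos φ₁ · cos φ₂ · sin²(Δλ/2) = 0.397060.
c = 2·atan2(√a, √(1−a)) = 1.36343 rad → d = 6371·c ≈ 8686.44 km.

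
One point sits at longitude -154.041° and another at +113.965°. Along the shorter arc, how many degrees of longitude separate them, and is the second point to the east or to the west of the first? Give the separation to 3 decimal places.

Raw difference: 113.965 − -154.041 = 268.006°.
Normalise into (−180°, 180°]: 268.006° − 360° = -91.994°.
Negative ⇒ the second point lies to the west; separation 91.994°.

91.994° west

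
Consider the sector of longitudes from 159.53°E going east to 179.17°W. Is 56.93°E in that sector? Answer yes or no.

No

Band width going east from +159.53° to -179.17°: ((-179.17 − 159.53) mod 360) = 21.30°.
Offset of +56.93° east of the west edge: ((56.93 − 159.53) mod 360) = 257.40°.
257.40° > 21.30° ⇒ outside.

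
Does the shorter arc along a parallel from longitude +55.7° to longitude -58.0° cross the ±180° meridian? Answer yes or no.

Signed shortest Δλ = ((-58.0 − 55.7 + 180) mod 360) − 180 = -113.7°.
Going west by 113.7° from +55.7° reaches -58.0° without touching 180°.

No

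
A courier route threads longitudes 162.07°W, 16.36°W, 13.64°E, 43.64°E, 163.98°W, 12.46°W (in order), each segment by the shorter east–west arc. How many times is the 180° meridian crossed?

1

Leg 1: -162.07° → -16.36°, shortest Δλ = 145.71° (east) — does not cross 180°.
Leg 2: -16.36° → +13.64°, shortest Δλ = 30.0° (east) — does not cross 180°.
Leg 3: +13.64° → +43.64°, shortest Δλ = 30.0° (east) — does not cross 180°.
Leg 4: +43.64° → -163.98°, shortest Δλ = 152.38° (east) — crosses 180°.
Leg 5: -163.98° → -12.46°, shortest Δλ = 151.52° (east) — does not cross 180°.
Total crossings: 1.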